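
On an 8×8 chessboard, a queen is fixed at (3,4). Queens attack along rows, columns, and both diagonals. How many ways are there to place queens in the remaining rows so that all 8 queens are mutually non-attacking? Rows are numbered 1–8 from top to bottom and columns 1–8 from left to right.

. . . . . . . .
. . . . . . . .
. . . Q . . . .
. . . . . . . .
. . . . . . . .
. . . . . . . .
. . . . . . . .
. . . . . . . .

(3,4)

12

Branch on row 1: col 1 → 1; col 3 → 3; col 5 → 6; col 7 → 1; col 8 → 1.
Sum: 1 + 3 + 6 + 1 + 1 = 12.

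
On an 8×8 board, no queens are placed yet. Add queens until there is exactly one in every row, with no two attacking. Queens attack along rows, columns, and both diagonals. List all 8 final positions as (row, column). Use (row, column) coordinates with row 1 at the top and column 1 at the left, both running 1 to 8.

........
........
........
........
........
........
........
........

(1,5) (2,1) (3,4) (4,6) (5,8) (6,2) (7,7) (8,3)

Row 1: Safe: 1, 2, 3, 4, 5, 6, 7, 8. Place at column 5.
Row 2: attacked by (1,5)→{4,5,6}. Safe: 1, 2, 3, 7, 8. Place at column 1.
Row 3: attacked by (1,5)→{3,5,7}; (2,1)→{1,2}. Safe: 4, 6, 8. Place at column 4.
Row 4: attacked by (1,5)→{2,5,8}; (2,1)→{1,3}; (3,4)→{3,4,5}. Safe: 6, 7. Place at column 6.
Row 5: attacked by (1,5)→{1,5}; (2,1)→{1,4}; (3,4)→{2,4,6}; (4,6)→{5,6,7}. Safe: 3, 8. Place at column 8.
Row 6: attacked by (1,5)→{5}; (2,1)→{1,5}; (3,4)→{1,4,7}; (4,6)→{4,6,8}; (5,8)→{7,8}. Safe: 2, 3. Place at column 2.
Row 7: attacked by (1,5)→{5}; (2,1)→{1,6}; (3,4)→{4,8}; (4,6)→{3,6}; (5,8)→{6,8}; (6,2)→{1,2,3}. Safe: 7. Place at column 7.
Row 8: attacked by (1,5)→{5}; (2,1)→{1,7}; (3,4)→{4}; (4,6)→{2,6}; (5,8)→{5,8}; (6,2)→{2,4}; (7,7)→{6,7,8}. Safe: 3. Place at column 3.
Columns [5, 1, 4, 6, 8, 2, 7, 3], r−c [-4, 1, -1, -2, -3, 4, 0, 5], r+c [6, 3, 7, 10, 13, 8, 14, 11] are all distinct, so no two queens attack.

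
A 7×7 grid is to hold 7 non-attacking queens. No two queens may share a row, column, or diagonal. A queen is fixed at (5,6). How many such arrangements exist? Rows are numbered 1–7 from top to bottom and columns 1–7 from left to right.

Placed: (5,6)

6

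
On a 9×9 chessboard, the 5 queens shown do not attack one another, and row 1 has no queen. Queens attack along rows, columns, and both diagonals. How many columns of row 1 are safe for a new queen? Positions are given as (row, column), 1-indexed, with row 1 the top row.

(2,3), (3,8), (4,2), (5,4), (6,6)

(2,3) attacks row 1 at column 3 and diagonals 2, 4.
(3,8) attacks row 1 at column 8 and diagonals 6.
(4,2) attacks row 1 at column 2 and diagonals 5.
(5,4) attacks row 1 at column 4 and diagonals 8.
(6,6) attacks row 1 at column 6 and diagonals 1.
Attacked columns: {1, 2, 3, 4, 5, 6, 8}. Safe: {7, 9}.

2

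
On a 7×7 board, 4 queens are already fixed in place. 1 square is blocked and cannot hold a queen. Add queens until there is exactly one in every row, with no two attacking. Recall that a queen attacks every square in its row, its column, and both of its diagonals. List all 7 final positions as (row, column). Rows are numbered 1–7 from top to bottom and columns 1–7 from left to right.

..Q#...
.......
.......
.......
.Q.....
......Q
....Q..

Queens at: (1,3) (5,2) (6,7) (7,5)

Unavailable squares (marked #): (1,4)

Row 2: attacked by (1,3)→{2,3,4}; (5,2)→{2,5}; (6,7)→{3,7}; (7,5)→{5}. Safe: 1, 6. Place at column 1.
Row 3: attacked by (1,3)→{1,3,5}; (2,1)→{1,2}; (5,2)→{2,4}; (6,7)→{4,7}; (7,5)→{1,5}. Safe: 6. Place at column 6.
Row 4: attacked by (1,3)→{3,6}; (2,1)→{1,3}; (3,6)→{5,6,7}; (5,2)→{1,2,3}; (6,7)→{5,7}; (7,5)→{2,5}. Safe: 4. Place at column 4.
Columns [3, 1, 6, 4, 2, 7, 5], r−c [-2, 1, -3, 0, 3, -1, 2], r+c [4, 3, 9, 8, 7, 13, 12] are all distinct, so no two queens attack.

(1,3) (2,1) (3,6) (4,4) (5,2) (6,7) (7,5)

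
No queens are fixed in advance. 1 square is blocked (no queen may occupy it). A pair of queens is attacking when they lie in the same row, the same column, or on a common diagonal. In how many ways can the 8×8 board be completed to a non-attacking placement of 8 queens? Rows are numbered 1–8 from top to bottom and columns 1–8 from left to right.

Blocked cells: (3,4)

80

Branch on row 1: col 1 → 3; col 2 → 8; col 3 → 13; col 4 → 18; col 5 → 12; col 6 → 16; col 7 → 7; col 8 → 3.
Sum: 3 + 8 + 13 + 18 + 12 + 16 + 7 + 3 = 80.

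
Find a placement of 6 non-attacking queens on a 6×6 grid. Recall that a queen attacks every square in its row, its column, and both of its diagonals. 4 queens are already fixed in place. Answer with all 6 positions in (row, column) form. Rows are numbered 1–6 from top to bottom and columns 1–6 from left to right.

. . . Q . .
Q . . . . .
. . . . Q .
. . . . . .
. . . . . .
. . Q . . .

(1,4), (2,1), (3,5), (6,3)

(1,4) (2,1) (3,5) (4,2) (5,6) (6,3)

Row 4: attacked by (1,4)→{1,4}; (2,1)→{1,3}; (3,5)→{4,5,6}; (6,3)→{1,3,5}. Safe: 2. Place at column 2.
Row 5: attacked by (1,4)→{4}; (2,1)→{1,4}; (3,5)→{3,5}; (4,2)→{1,2,3}; (6,3)→{2,3,4}. Safe: 6. Place at column 6.
Columns [4, 1, 5, 2, 6, 3], r−c [-3, 1, -2, 2, -1, 3], r+c [5, 3, 8, 6, 11, 9] are all distinct, so no two queens attack.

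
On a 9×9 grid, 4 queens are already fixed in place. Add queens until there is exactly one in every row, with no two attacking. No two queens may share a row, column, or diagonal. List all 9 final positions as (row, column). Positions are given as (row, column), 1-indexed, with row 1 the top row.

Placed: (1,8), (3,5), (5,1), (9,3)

(1,8) (2,2) (3,5) (4,7) (5,1) (6,4) (7,6) (8,9) (9,3)

Row 2: attacked by (1,8)→{7,8,9}; (3,5)→{4,5,6}; (5,1)→{1,4}; (9,3)→{3}. Safe: 2. Place at column 2.
Row 4: attacked by (1,8)→{5,8}; (2,2)→{2,4}; (3,5)→{4,5,6}; (5,1)→{1,2}; (9,3)→{3,8}. Safe: 7, 9. Place at column 7.
Row 6: attacked by (1,8)→{3,8}; (2,2)→{2,6}; (3,5)→{2,5,8}; (4,7)→{5,7,9}; (5,1)→{1,2}; (9,3)→{3,6}. Safe: 4. Place at column 4.
Row 7: attacked by (1,8)→{2,8}; (2,2)→{2,7}; (3,5)→{1,5,9}; (4,7)→{4,7}; (5,1)→{1,3}; (6,4)→{3,4,5}; (9,3)→{1,3,5}. Safe: 6. Place at column 6.
Row 8: attacked by (1,8)→{1,8}; (2,2)→{2,8}; (3,5)→{5}; (4,7)→{3,7}; (5,1)→{1,4}; (6,4)→{2,4,6}; (7,6)→{5,6,7}; (9,3)→{2,3,4}. Safe: 9. Place at column 9.
Columns [8, 2, 5, 7, 1, 4, 6, 9, 3], r−c [-7, 0, -2, -3, 4, 2, 1, -1, 6], r+c [9, 4, 8, 11, 6, 10, 13, 17, 12] are all distinct, so no two queens attack.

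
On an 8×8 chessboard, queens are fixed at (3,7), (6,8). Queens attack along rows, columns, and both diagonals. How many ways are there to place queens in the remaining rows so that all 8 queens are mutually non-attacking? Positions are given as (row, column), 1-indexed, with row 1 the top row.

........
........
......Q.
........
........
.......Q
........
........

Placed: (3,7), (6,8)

8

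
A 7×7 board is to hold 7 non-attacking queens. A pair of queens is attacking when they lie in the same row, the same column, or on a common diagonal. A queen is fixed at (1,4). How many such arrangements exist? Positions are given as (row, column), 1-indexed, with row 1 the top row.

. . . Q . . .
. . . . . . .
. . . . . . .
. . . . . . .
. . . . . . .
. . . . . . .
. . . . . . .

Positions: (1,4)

6

Branch on row 2: col 1 → 2; col 2 → 1; col 6 → 1; col 7 → 2.
Sum: 2 + 1 + 1 + 2 = 6.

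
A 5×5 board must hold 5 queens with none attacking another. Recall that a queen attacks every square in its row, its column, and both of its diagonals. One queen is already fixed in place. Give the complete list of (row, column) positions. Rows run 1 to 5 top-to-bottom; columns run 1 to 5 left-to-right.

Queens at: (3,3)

(1,4) (2,1) (3,3) (4,5) (5,2)

Row 1: attacked by (3,3)→{1,3,5}. Safe: 2, 4. Place at column 4.
Row 2: attacked by (1,4)→{3,4,5}; (3,3)→{2,3,4}. Safe: 1. Place at column 1.
Row 4: attacked by (1,4)→{1,4}; (2,1)→{1,3}; (3,3)→{2,3,4}. Safe: 5. Place at column 5.
Row 5: attacked by (1,4)→{4}; (2,1)→{1,4}; (3,3)→{1,3,5}; (4,5)→{4,5}. Safe: 2. Place at column 2.
Columns [4, 1, 3, 5, 2], r−c [-3, 1, 0, -1, 3], r+c [5, 3, 6, 9, 7] are all distinct, so no two queens attack.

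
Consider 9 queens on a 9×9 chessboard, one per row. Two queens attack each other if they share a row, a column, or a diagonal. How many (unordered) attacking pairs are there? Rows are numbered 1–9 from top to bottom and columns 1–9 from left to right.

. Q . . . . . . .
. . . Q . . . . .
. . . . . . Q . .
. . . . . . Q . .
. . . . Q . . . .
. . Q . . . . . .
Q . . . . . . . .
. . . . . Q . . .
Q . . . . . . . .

5

Same column: (3,7)–(4,7) (column 7); (7,1)–(9,1) (column 1).
Same diagonal: (3,7)–(5,5) (|3−5| = |7−5| = 2); (3,7)–(9,1) (|3−9| = |7−1| = 6); (5,5)–(9,1) (|5−9| = |5−1| = 4).
Total attacking pairs: 5.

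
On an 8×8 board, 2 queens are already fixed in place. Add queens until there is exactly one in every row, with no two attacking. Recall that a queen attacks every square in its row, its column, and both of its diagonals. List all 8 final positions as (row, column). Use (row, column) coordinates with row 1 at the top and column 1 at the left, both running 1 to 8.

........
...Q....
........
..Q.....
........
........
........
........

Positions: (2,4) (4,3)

(1,8) (2,4) (3,1) (4,3) (5,6) (6,2) (7,7) (8,5)

Row 1: attacked by (2,4)→{3,4,5}; (4,3)→{3,6}. Safe: 1, 2, 7, 8. Place at column 8.
Row 3: attacked by (1,8)→{6,8}; (2,4)→{3,4,5}; (4,3)→{2,3,4}. Safe: 1, 7. Place at column 1.
Row 5: attacked by (1,8)→{4,8}; (2,4)→{1,4,7}; (3,1)→{1,3}; (4,3)→{2,3,4}. Safe: 5, 6. Place at column 6.
Row 6: attacked by (1,8)→{3,8}; (2,4)→{4,8}; (3,1)→{1,4}; (4,3)→{1,3,5}; (5,6)→{5,6,7}. Safe: 2. Place at column 2.
Row 7: attacked by (1,8)→{2,8}; (2,4)→{4}; (3,1)→{1,5}; (4,3)→{3,6}; (5,6)→{4,6,8}; (6,2)→{1,2,3}. Safe: 7. Place at column 7.
Row 8: attacked by (1,8)→{1,8}; (2,4)→{4}; (3,1)→{1,6}; (4,3)→{3,7}; (5,6)→{3,6}; (6,2)→{2,4}; (7,7)→{6,7,8}. Safe: 5. Place at column 5.
Columns [8, 4, 1, 3, 6, 2, 7, 5], r−c [-7, -2, 2, 1, -1, 4, 0, 3], r+c [9, 6, 4, 7, 11, 8, 14, 13] are all distinct, so no two queens attack.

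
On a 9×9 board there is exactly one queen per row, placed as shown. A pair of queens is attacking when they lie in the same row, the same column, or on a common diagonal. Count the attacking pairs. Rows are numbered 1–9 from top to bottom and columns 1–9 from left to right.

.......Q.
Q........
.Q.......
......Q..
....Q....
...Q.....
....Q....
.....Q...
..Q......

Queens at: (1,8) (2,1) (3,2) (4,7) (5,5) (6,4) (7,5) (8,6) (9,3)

7

Same column: (5,5)–(7,5) (column 5).
Same diagonal: (2,1)–(3,2) (|2−3| = |1−2| = 1); (5,5)–(6,4) (|5−6| = |5−4| = 1); (6,4)–(7,5) (|6−7| = |4−5| = 1); (6,4)–(8,6) (|6−8| = |4−6| = 2); (7,5)–(8,6) (|7−8| = |5−6| = 1); (7,5)–(9,3) (|7−9| = |5−3| = 2).
Total attacking pairs: 7.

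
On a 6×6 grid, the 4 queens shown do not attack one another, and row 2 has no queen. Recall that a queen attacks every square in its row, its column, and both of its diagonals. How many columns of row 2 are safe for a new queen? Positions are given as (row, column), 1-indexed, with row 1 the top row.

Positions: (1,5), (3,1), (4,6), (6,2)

1

(1,5) attacks row 2 at column 5 and diagonals 4, 6.
(3,1) attacks row 2 at column 1 and diagonals 2.
(4,6) attacks row 2 at column 6 and diagonals 4.
(6,2) attacks row 2 at column 2 and diagonals 6.
Attacked columns: {1, 2, 4, 5, 6}. Safe: {3}.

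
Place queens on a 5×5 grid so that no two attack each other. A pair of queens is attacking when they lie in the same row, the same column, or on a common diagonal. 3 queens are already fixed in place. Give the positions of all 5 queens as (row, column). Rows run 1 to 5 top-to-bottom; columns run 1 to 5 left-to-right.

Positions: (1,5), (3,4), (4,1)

Row 2: attacked by (1,5)→{4,5}; (3,4)→{3,4,5}; (4,1)→{1,3}. Safe: 2. Place at column 2.
Row 5: attacked by (1,5)→{1,5}; (2,2)→{2,5}; (3,4)→{2,4}; (4,1)→{1,2}. Safe: 3. Place at column 3.
Columns [5, 2, 4, 1, 3], r−c [-4, 0, -1, 3, 2], r+c [6, 4, 7, 5, 8] are all distinct, so no two queens attack.

(1,5) (2,2) (3,4) (4,1) (5,3)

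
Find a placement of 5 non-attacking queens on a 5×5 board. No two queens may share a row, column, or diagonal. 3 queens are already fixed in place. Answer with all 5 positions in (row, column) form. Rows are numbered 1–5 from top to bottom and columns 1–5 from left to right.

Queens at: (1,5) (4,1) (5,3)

(1,5) (2,2) (3,4) (4,1) (5,3)

Row 2: attacked by (1,5)→{4,5}; (4,1)→{1,3}; (5,3)→{3}. Safe: 2. Place at column 2.
Row 3: attacked by (1,5)→{3,5}; (2,2)→{1,2,3}; (4,1)→{1,2}; (5,3)→{1,3,5}. Safe: 4. Place at column 4.
Columns [5, 2, 4, 1, 3], r−c [-4, 0, -1, 3, 2], r+c [6, 4, 7, 5, 8] are all distinct, so no two queens attack.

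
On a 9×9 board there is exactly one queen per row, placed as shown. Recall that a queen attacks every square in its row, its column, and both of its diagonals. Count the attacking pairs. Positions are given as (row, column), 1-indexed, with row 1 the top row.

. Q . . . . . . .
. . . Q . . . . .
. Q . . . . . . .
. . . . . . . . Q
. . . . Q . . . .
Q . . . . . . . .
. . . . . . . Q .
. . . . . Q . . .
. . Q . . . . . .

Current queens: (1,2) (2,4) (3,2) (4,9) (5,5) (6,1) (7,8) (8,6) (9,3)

2

Same column: (1,2)–(3,2) (column 2).
Same diagonal: (1,2)–(7,8) (|1−7| = |2−8| = 6).
Total attacking pairs: 2.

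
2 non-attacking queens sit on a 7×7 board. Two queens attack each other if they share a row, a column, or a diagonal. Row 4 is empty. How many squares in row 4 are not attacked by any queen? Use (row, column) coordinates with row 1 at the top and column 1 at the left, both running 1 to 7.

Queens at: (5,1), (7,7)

(5,1) attacks row 4 at column 1 and diagonals 2.
(7,7) attacks row 4 at column 7 and diagonals 4.
Attacked columns: {1, 2, 4, 7}. Safe: {3, 5, 6}.

3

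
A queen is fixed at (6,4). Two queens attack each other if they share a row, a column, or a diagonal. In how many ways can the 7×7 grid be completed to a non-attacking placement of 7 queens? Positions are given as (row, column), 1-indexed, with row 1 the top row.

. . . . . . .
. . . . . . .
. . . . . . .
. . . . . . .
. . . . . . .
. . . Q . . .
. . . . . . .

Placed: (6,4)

6

Branch on row 1: col 1 → 1; col 2 → 1; col 3 → 1; col 5 → 1; col 6 → 1; col 7 → 1.
Sum: 1 + 1 + 1 + 1 + 1 + 1 = 6.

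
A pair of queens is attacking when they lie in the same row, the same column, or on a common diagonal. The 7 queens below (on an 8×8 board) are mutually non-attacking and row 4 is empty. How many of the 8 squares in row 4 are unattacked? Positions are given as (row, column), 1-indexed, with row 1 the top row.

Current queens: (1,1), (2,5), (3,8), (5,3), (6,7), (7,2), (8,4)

1

(1,1) attacks row 4 at column 1 and diagonals 4.
(2,5) attacks row 4 at column 5 and diagonals 3, 7.
(3,8) attacks row 4 at column 8 and diagonals 7.
(5,3) attacks row 4 at column 3 and diagonals 2, 4.
(6,7) attacks row 4 at column 7 and diagonals 5.
(7,2) attacks row 4 at column 2 and diagonals 5.
(8,4) attacks row 4 at column 4 and diagonals 8.
Attacked columns: {1, 2, 3, 4, 5, 7, 8}. Safe: {6}.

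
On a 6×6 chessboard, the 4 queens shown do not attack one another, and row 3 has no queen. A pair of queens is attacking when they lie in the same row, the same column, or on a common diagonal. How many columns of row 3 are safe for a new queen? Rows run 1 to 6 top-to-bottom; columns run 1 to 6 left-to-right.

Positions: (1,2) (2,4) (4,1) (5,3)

(1,2) attacks row 3 at column 2 and diagonals 4.
(2,4) attacks row 3 at column 4 and diagonals 3, 5.
(4,1) attacks row 3 at column 1 and diagonals 2.
(5,3) attacks row 3 at column 3 and diagonals 1, 5.
Attacked columns: {1, 2, 3, 4, 5}. Safe: {6}.

1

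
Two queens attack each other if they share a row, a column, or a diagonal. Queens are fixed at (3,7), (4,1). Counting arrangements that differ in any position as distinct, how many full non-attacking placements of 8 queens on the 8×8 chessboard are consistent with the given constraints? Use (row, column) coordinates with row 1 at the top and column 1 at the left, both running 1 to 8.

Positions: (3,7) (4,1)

6

Branch on row 1: col 2 → 1; col 3 → 1; col 6 → 4; col 8 → 0.
Sum: 1 + 1 + 4 + 0 = 6.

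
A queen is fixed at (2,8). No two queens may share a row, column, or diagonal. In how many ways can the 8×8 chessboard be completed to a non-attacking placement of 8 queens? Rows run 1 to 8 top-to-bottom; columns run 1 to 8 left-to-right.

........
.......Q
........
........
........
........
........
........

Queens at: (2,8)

8

Branch on row 1: col 1 → 0; col 2 → 1; col 3 → 1; col 4 → 3; col 5 → 2; col 6 → 1.
Sum: 0 + 1 + 1 + 3 + 2 + 1 = 8.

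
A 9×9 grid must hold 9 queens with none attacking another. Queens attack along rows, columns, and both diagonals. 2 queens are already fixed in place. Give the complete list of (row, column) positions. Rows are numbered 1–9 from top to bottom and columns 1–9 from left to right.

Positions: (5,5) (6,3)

Row 1: attacked by (5,5)→{1,5,9}; (6,3)→{3,8}. Safe: 2, 4, 6, 7. Place at column 7.
Row 2: attacked by (1,7)→{6,7,8}; (5,5)→{2,5,8}; (6,3)→{3,7}. Safe: 1, 4, 9. Place at column 4.
Row 3: attacked by (1,7)→{5,7,9}; (2,4)→{3,4,5}; (5,5)→{3,5,7}; (6,3)→{3,6}. Safe: 1, 2, 8. Place at column 1.
Row 4: attacked by (1,7)→{4,7}; (2,4)→{2,4,6}; (3,1)→{1,2}; (5,5)→{4,5,6}; (6,3)→{1,3,5}. Safe: 8, 9. Place at column 8.
Row 7: attacked by (1,7)→{1,7}; (2,4)→{4,9}; (3,1)→{1,5}; (4,8)→{5,8}; (5,5)→{3,5,7}; (6,3)→{2,3,4}. Safe: 6. Place at column 6.
Row 8: attacked by (1,7)→{7}; (2,4)→{4}; (3,1)→{1,6}; (4,8)→{4,8}; (5,5)→{2,5,8}; (6,3)→{1,3,5}; (7,6)→{5,6,7}. Safe: 9. Place at column 9.
Row 9: attacked by (1,7)→{7}; (2,4)→{4}; (3,1)→{1,7}; (4,8)→{3,8}; (5,5)→{1,5,9}; (6,3)→{3,6}; (7,6)→{4,6,8}; (8,9)→{8,9}. Safe: 2. Place at column 2.
Columns [7, 4, 1, 8, 5, 3, 6, 9, 2], r−c [-6, -2, 2, -4, 0, 3, 1, -1, 7], r+c [8, 6, 4, 12, 10, 9, 13, 17, 11] are all distinct, so no two queens attack.

(1,7) (2,4) (3,1) (4,8) (5,5) (6,3) (7,6) (8,9) (9,2)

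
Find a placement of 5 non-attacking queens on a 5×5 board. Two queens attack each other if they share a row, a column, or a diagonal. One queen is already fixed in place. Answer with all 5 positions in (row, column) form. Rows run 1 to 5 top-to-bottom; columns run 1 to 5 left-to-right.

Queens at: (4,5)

(1,4) (2,1) (3,3) (4,5) (5,2)

Row 1: attacked by (4,5)→{2,5}. Safe: 1, 3, 4. Place at column 4.
Row 2: attacked by (1,4)→{3,4,5}; (4,5)→{3,5}. Safe: 1, 2. Place at column 1.
Row 3: attacked by (1,4)→{2,4}; (2,1)→{1,2}; (4,5)→{4,5}. Safe: 3. Place at column 3.
Row 5: attacked by (1,4)→{4}; (2,1)→{1,4}; (3,3)→{1,3,5}; (4,5)→{4,5}. Safe: 2. Place at column 2.
Columns [4, 1, 3, 5, 2], r−c [-3, 1, 0, -1, 3], r+c [5, 3, 6, 9, 7] are all distinct, so no two queens attack.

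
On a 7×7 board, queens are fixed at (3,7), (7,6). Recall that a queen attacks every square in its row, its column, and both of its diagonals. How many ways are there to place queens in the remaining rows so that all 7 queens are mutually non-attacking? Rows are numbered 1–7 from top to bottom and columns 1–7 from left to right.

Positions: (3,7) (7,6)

Branch on row 1: col 1 → 0; col 2 → 1; col 3 → 0; col 4 → 1.
Sum: 0 + 1 + 0 + 1 = 2.

2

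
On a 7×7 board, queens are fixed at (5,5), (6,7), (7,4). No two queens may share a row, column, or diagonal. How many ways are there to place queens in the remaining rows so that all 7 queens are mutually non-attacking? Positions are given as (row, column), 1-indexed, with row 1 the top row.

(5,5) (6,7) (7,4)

Branch on row 1: col 3 → 1; col 6 → 0.
Sum: 1 + 0 = 1.

1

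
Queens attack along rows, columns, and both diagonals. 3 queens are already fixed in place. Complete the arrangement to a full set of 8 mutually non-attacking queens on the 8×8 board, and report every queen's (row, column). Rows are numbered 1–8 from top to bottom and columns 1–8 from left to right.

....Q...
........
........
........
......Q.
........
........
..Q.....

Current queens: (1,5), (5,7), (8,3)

(1,5) (2,8) (3,4) (4,1) (5,7) (6,2) (7,6) (8,3)

Row 2: attacked by (1,5)→{4,5,6}; (5,7)→{4,7}; (8,3)→{3}. Safe: 1, 2, 8. Place at column 8.
Row 3: attacked by (1,5)→{3,5,7}; (2,8)→{7,8}; (5,7)→{5,7}; (8,3)→{3,8}. Safe: 1, 2, 4, 6. Place at column 4.
Row 4: attacked by (1,5)→{2,5,8}; (2,8)→{6,8}; (3,4)→{3,4,5}; (5,7)→{6,7,8}; (8,3)→{3,7}. Safe: 1. Place at column 1.
Row 6: attacked by (1,5)→{5}; (2,8)→{4,8}; (3,4)→{1,4,7}; (4,1)→{1,3}; (5,7)→{6,7,8}; (8,3)→{1,3,5}. Safe: 2. Place at column 2.
Row 7: attacked by (1,5)→{5}; (2,8)→{3,8}; (3,4)→{4,8}; (4,1)→{1,4}; (5,7)→{5,7}; (6,2)→{1,2,3}; (8,3)→{2,3,4}. Safe: 6. Place at column 6.
Columns [5, 8, 4, 1, 7, 2, 6, 3], r−c [-4, -6, -1, 3, -2, 4, 1, 5], r+c [6, 10, 7, 5, 12, 8, 13, 11] are all distinct, so no two queens attack.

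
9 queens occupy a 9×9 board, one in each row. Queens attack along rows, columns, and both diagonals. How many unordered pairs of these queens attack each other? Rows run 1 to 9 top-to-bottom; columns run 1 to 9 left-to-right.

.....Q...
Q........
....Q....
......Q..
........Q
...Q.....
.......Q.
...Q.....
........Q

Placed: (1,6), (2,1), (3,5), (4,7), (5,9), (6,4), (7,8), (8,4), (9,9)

Same column: (5,9)–(9,9) (column 9); (6,4)–(8,4) (column 4).
Total attacking pairs: 2.

2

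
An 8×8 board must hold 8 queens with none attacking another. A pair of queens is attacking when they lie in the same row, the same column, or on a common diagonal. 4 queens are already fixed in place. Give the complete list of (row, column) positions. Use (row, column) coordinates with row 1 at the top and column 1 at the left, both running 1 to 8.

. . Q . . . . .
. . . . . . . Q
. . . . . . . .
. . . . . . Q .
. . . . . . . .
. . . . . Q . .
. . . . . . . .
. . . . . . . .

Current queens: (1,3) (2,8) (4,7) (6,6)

(1,3) (2,8) (3,4) (4,7) (5,1) (6,6) (7,2) (8,5)

Row 3: attacked by (1,3)→{1,3,5}; (2,8)→{7,8}; (4,7)→{6,7,8}; (6,6)→{3,6}. Safe: 2, 4. Place at column 4.
Row 5: attacked by (1,3)→{3,7}; (2,8)→{5,8}; (3,4)→{2,4,6}; (4,7)→{6,7,8}; (6,6)→{5,6,7}. Safe: 1. Place at column 1.
Row 7: attacked by (1,3)→{3}; (2,8)→{3,8}; (3,4)→{4,8}; (4,7)→{4,7}; (5,1)→{1,3}; (6,6)→{5,6,7}. Safe: 2. Place at column 2.
Row 8: attacked by (1,3)→{3}; (2,8)→{2,8}; (3,4)→{4}; (4,7)→{3,7}; (5,1)→{1,4}; (6,6)→{4,6,8}; (7,2)→{1,2,3}. Safe: 5. Place at column 5.
Columns [3, 8, 4, 7, 1, 6, 2, 5], r−c [-2, -6, -1, -3, 4, 0, 5, 3], r+c [4, 10, 7, 11, 6, 12, 9, 13] are all distinct, so no two queens attack.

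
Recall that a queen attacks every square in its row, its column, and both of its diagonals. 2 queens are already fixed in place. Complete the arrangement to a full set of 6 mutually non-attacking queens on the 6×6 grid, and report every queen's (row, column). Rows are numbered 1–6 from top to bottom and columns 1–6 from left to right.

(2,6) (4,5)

Row 1: attacked by (2,6)→{5,6}; (4,5)→{2,5}. Safe: 1, 3, 4. Place at column 3.
Row 3: attacked by (1,3)→{1,3,5}; (2,6)→{5,6}; (4,5)→{4,5,6}. Safe: 2. Place at column 2.
Row 5: attacked by (1,3)→{3}; (2,6)→{3,6}; (3,2)→{2,4}; (4,5)→{4,5,6}. Safe: 1. Place at column 1.
Row 6: attacked by (1,3)→{3}; (2,6)→{2,6}; (3,2)→{2,5}; (4,5)→{3,5}; (5,1)→{1,2}. Safe: 4. Place at column 4.
Columns [3, 6, 2, 5, 1, 4], r−c [-2, -4, 1, -1, 4, 2], r+c [4, 8, 5, 9, 6, 10] are all distinct, so no two queens attack.

(1,3) (2,6) (3,2) (4,5) (5,1) (6,4)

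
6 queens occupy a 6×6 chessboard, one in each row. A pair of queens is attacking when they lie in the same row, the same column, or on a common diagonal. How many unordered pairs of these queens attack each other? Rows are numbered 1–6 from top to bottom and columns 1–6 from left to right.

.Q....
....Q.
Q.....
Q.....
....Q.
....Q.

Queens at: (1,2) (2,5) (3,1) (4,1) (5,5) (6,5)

Same column: (2,5)–(5,5) (column 5); (2,5)–(6,5) (column 5); (3,1)–(4,1) (column 1); (5,5)–(6,5) (column 5).
Total attacking pairs: 4.

4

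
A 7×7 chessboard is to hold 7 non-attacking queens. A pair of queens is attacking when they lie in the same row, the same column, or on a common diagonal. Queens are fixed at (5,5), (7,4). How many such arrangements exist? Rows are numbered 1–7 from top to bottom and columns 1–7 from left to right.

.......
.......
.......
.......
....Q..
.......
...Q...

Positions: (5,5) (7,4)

2

Branch on row 1: col 2 → 0; col 3 → 1; col 6 → 0; col 7 → 1.
Sum: 0 + 1 + 0 + 1 = 2.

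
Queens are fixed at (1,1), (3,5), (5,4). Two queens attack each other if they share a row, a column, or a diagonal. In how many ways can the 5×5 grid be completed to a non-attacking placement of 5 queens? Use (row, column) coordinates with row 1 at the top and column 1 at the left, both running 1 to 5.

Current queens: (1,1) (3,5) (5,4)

1

Branch on row 2: col 3 → 1.
Sum: 1 = 1.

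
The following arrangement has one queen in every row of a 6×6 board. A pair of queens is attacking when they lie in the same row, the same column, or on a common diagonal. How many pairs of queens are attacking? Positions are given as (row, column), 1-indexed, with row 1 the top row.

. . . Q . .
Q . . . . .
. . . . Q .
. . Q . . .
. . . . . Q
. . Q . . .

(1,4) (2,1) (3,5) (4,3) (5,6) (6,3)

2

Same column: (4,3)–(6,3) (column 3).
Same diagonal: (2,1)–(4,3) (|2−4| = |1−3| = 2).
Total attacking pairs: 2.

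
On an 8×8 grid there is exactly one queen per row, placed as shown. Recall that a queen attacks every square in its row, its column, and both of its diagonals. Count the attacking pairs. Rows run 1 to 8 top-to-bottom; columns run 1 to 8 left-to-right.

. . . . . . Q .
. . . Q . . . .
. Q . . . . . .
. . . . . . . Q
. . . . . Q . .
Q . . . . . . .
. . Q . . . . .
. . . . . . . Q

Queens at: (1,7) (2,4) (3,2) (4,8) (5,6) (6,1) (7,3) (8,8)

1

Same column: (4,8)–(8,8) (column 8).
Total attacking pairs: 1.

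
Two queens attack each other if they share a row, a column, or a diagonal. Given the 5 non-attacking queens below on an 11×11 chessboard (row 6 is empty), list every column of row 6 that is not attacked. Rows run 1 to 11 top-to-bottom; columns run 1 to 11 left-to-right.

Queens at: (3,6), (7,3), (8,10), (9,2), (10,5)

columns 7, 11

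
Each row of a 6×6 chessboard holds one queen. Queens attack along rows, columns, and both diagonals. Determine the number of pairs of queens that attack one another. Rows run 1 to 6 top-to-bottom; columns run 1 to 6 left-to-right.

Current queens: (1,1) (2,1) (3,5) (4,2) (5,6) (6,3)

1

Same column: (1,1)–(2,1) (column 1).
Total attacking pairs: 1.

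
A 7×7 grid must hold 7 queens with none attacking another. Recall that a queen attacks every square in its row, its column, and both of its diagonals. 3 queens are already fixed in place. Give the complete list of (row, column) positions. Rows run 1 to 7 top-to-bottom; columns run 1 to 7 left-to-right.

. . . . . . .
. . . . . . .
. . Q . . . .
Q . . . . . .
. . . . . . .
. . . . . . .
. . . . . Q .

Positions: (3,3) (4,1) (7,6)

(1,2) (2,5) (3,3) (4,1) (5,7) (6,4) (7,6)

Row 1: attacked by (3,3)→{1,3,5}; (4,1)→{1,4}; (7,6)→{6}. Safe: 2, 7. Place at column 2.
Row 2: attacked by (1,2)→{1,2,3}; (3,3)→{2,3,4}; (4,1)→{1,3}; (7,6)→{1,6}. Safe: 5, 7. Place at column 5.
Row 5: attacked by (1,2)→{2,6}; (2,5)→{2,5}; (3,3)→{1,3,5}; (4,1)→{1,2}; (7,6)→{4,6}. Safe: 7. Place at column 7.
Row 6: attacked by (1,2)→{2,7}; (2,5)→{1,5}; (3,3)→{3,6}; (4,1)→{1,3}; (5,7)→{6,7}; (7,6)→{5,6,7}. Safe: 4. Place at column 4.
Columns [2, 5, 3, 1, 7, 4, 6], r−c [-1, -3, 0, 3, -2, 2, 1], r+c [3, 7, 6, 5, 12, 10, 13] are all distinct, so no two queens attack.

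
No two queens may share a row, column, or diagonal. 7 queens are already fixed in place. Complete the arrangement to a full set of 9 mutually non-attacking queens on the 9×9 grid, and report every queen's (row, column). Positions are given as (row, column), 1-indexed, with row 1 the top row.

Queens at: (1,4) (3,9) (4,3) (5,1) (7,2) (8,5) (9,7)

Row 2: attacked by (1,4)→{3,4,5}; (3,9)→{8,9}; (4,3)→{1,3,5}; (5,1)→{1,4}; (7,2)→{2,7}; (8,5)→{5}; (9,7)→{7}. Safe: 6. Place at column 6.
Row 6: attacked by (1,4)→{4,9}; (2,6)→{2,6}; (3,9)→{6,9}; (4,3)→{1,3,5}; (5,1)→{1,2}; (7,2)→{1,2,3}; (8,5)→{3,5,7}; (9,7)→{4,7}. Safe: 8. Place at column 8.
Columns [4, 6, 9, 3, 1, 8, 2, 5, 7], r−c [-3, -4, -6, 1, 4, -2, 5, 3, 2], r+c [5, 8, 12, 7, 6, 14, 9, 13, 16] are all distinct, so no two queens attack.

(1,4) (2,6) (3,9) (4,3) (5,1) (6,8) (7,2) (8,5) (9,7)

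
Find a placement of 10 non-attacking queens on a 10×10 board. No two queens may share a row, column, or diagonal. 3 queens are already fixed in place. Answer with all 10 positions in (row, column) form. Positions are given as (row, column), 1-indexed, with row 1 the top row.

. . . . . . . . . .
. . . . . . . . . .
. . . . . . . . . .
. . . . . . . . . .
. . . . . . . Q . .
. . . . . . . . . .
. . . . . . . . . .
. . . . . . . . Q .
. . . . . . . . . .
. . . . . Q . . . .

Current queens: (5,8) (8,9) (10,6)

Row 1: attacked by (5,8)→{4,8}; (8,9)→{2,9}; (10,6)→{6}. Safe: 1, 3, 5, 7, 10. Place at column 5.
Row 2: attacked by (1,5)→{4,5,6}; (5,8)→{5,8}; (8,9)→{3,9}; (10,6)→{6}. Safe: 1, 2, 7, 10. Place at column 7.
Row 3: attacked by (1,5)→{3,5,7}; (2,7)→{6,7,8}; (5,8)→{6,8,10}; (8,9)→{4,9}; (10,6)→{6}. Safe: 1, 2. Place at column 2.
Row 4: attacked by (1,5)→{2,5,8}; (2,7)→{5,7,9}; (3,2)→{1,2,3}; (5,8)→{7,8,9}; (8,9)→{5,9}; (10,6)→{6}. Safe: 4, 10. Place at column 10.
Row 6: attacked by (1,5)→{5,10}; (2,7)→{3,7}; (3,2)→{2,5}; (4,10)→{8,10}; (5,8)→{7,8,9}; (8,9)→{7,9}; (10,6)→{2,6,10}. Safe: 1, 4. Place at column 1.
Row 7: attacked by (1,5)→{5}; (2,7)→{2,7}; (3,2)→{2,6}; (4,10)→{7,10}; (5,8)→{6,8,10}; (6,1)→{1,2}; (8,9)→{8,9,10}; (10,6)→{3,6,9}. Safe: 4. Place at column 4.
Row 9: attacked by (1,5)→{5}; (2,7)→{7}; (3,2)→{2,8}; (4,10)→{5,10}; (5,8)→{4,8}; (6,1)→{1,4}; (7,4)→{2,4,6}; (8,9)→{8,9,10}; (10,6)→{5,6,7}. Safe: 3. Place at column 3.
Columns [5, 7, 2, 10, 8, 1, 4, 9, 3, 6], r−c [-4, -5, 1, -6, -3, 5, 3, -1, 6, 4], r+c [6, 9, 5, 14, 13, 7, 11, 17, 12, 16] are all distinct, so no two queens attack.

(1,5) (2,7) (3,2) (4,10) (5,8) (6,1) (7,4) (8,9) (9,3) (10,6)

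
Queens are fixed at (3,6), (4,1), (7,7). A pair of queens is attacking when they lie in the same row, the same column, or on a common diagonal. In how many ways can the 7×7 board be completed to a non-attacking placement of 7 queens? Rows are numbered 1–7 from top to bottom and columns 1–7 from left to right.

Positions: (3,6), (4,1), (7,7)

Branch on row 1: col 2 → 1; col 3 → 0; col 5 → 0.
Sum: 1 + 0 + 0 = 1.

1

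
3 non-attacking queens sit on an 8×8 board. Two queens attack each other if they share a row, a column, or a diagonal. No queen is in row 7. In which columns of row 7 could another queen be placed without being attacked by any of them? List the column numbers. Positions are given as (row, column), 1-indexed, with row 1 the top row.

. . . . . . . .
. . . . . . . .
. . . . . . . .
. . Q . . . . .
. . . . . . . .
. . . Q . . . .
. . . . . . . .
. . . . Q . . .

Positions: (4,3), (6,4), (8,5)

columns 1, 2, 7, 8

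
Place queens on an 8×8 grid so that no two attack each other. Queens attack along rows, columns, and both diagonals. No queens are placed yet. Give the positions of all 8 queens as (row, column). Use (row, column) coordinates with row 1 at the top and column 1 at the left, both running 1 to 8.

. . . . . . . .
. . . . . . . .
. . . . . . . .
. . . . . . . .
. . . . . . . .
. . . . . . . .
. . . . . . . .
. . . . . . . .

(1,2) (2,5) (3,7) (4,4) (5,1) (6,8) (7,6) (8,3)

Row 1: Safe: 1, 2, 3, 4, 5, 6, 7, 8. Place at column 2.
Row 2: attacked by (1,2)→{1,2,3}. Safe: 4, 5, 6, 7, 8. Place at column 5.
Row 3: attacked by (1,2)→{2,4}; (2,5)→{4,5,6}. Safe: 1, 3, 7, 8. Place at column 7.
Row 4: attacked by (1,2)→{2,5}; (2,5)→{3,5,7}; (3,7)→{6,7,8}. Safe: 1, 4. Place at column 4.
Row 5: attacked by (1,2)→{2,6}; (2,5)→{2,5,8}; (3,7)→{5,7}; (4,4)→{3,4,5}. Safe: 1. Place at column 1.
Row 6: attacked by (1,2)→{2,7}; (2,5)→{1,5}; (3,7)→{4,7}; (4,4)→{2,4,6}; (5,1)→{1,2}. Safe: 3, 8. Place at column 8.
Row 7: attacked by (1,2)→{2,8}; (2,5)→{5}; (3,7)→{3,7}; (4,4)→{1,4,7}; (5,1)→{1,3}; (6,8)→{7,8}. Safe: 6. Place at column 6.
Row 8: attacked by (1,2)→{2}; (2,5)→{5}; (3,7)→{2,7}; (4,4)→{4,8}; (5,1)→{1,4}; (6,8)→{6,8}; (7,6)→{5,6,7}. Safe: 3. Place at column 3.
Columns [2, 5, 7, 4, 1, 8, 6, 3], r−c [-1, -3, -4, 0, 4, -2, 1, 5], r+c [3, 7, 10, 8, 6, 14, 13, 11] are all distinct, so no two queens attack.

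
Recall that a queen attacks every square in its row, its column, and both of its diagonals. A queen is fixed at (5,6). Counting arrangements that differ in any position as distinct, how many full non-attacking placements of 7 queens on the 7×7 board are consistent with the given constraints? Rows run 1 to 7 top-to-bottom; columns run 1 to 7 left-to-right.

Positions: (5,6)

Branch on row 1: col 1 → 1; col 3 → 1; col 4 → 2; col 5 → 1; col 7 → 1.
Sum: 1 + 1 + 2 + 1 + 1 = 6.

6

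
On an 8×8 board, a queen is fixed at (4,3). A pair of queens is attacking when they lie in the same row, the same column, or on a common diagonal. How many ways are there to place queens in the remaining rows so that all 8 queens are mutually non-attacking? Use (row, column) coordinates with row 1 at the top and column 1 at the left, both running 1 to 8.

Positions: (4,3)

Branch on row 1: col 1 → 1; col 2 → 1; col 4 → 6; col 5 → 1; col 7 → 1; col 8 → 2.
Sum: 1 + 1 + 6 + 1 + 1 + 2 = 12.

12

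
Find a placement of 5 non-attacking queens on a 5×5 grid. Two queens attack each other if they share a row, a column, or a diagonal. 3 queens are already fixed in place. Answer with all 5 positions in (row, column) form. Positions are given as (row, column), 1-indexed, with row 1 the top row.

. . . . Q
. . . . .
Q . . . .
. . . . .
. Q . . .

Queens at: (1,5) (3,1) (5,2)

(1,5) (2,3) (3,1) (4,4) (5,2)

Row 2: attacked by (1,5)→{4,5}; (3,1)→{1,2}; (5,2)→{2,5}. Safe: 3. Place at column 3.
Row 4: attacked by (1,5)→{2,5}; (2,3)→{1,3,5}; (3,1)→{1,2}; (5,2)→{1,2,3}. Safe: 4. Place at column 4.
Columns [5, 3, 1, 4, 2], r−c [-4, -1, 2, 0, 3], r+c [6, 5, 4, 8, 7] are all distinct, so no two queens attack.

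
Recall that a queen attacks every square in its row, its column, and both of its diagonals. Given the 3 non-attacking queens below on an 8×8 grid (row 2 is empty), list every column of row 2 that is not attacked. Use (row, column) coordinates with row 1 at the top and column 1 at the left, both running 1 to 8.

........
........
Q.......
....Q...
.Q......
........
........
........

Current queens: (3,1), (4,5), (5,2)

(3,1) attacks row 2 at column 1 and diagonals 2.
(4,5) attacks row 2 at column 5 and diagonals 3, 7.
(5,2) attacks row 2 at column 2 and diagonals 5.
Attacked columns: {1, 2, 3, 5, 7}. Safe: {4, 6, 8}.

columns 4, 6, 8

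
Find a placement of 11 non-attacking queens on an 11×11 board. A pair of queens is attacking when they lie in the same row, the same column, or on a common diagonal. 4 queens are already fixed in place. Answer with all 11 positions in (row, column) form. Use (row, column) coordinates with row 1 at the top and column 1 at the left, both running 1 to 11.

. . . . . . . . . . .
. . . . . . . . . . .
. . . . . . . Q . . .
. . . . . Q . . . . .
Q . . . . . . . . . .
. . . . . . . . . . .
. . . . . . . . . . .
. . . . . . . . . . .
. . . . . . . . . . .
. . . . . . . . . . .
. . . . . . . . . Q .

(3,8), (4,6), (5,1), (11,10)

(1,11) (2,3) (3,8) (4,6) (5,1) (6,9) (7,2) (8,5) (9,7) (10,4) (11,10)

Row 1: attacked by (3,8)→{6,8,10}; (4,6)→{3,6,9}; (5,1)→{1,5}; (11,10)→{10}. Safe: 2, 4, 7, 11. Place at column 11.
Row 2: attacked by (1,11)→{10,11}; (3,8)→{7,8,9}; (4,6)→{4,6,8}; (5,1)→{1,4}; (11,10)→{1,10}. Safe: 2, 3, 5. Place at column 3.
Row 6: attacked by (1,11)→{6,11}; (2,3)→{3,7}; (3,8)→{5,8,11}; (4,6)→{4,6,8}; (5,1)→{1,2}; (11,10)→{5,10}. Safe: 9. Place at column 9.
Row 7: attacked by (1,11)→{5,11}; (2,3)→{3,8}; (3,8)→{4,8}; (4,6)→{3,6,9}; (5,1)→{1,3}; (6,9)→{8,9,10}; (11,10)→{6,10}. Safe: 2, 7. Place at column 2.
Row 8: attacked by (1,11)→{4,11}; (2,3)→{3,9}; (3,8)→{3,8}; (4,6)→{2,6,10}; (5,1)→{1,4}; (6,9)→{7,9,11}; (7,2)→{1,2,3}; (11,10)→{7,10}. Safe: 5. Place at column 5.
Row 9: attacked by (1,11)→{3,11}; (2,3)→{3,10}; (3,8)→{2,8}; (4,6)→{1,6,11}; (5,1)→{1,5}; (6,9)→{6,9}; (7,2)→{2,4}; (8,5)→{4,5,6}; (11,10)→{8,10}. Safe: 7. Place at column 7.
Row 10: attacked by (1,11)→{2,11}; (2,3)→{3,11}; (3,8)→{1,8}; (4,6)→{6}; (5,1)→{1,6}; (6,9)→{5,9}; (7,2)→{2,5}; (8,5)→{3,5,7}; (9,7)→{6,7,8}; (11,10)→{9,10,11}. Safe: 4. Place at column 4.
Columns [11, 3, 8, 6, 1, 9, 2, 5, 7, 4, 10], r−c [-10, -1, -5, -2, 4, -3, 5, 3, 2, 6, 1], r+c [12, 5, 11, 10, 6, 15, 9, 13, 16, 14, 21] are all distinct, so no two queens attack.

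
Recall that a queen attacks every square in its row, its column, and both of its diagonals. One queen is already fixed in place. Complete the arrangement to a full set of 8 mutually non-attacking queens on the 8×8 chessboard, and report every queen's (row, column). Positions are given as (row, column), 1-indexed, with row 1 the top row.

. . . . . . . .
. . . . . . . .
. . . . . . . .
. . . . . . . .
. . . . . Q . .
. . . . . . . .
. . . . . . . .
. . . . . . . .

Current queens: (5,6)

(1,4) (2,8) (3,1) (4,3) (5,6) (6,2) (7,7) (8,5)

Row 1: attacked by (5,6)→{2,6}. Safe: 1, 3, 4, 5, 7, 8. Place at column 4.
Row 2: attacked by (1,4)→{3,4,5}; (5,6)→{3,6}. Safe: 1, 2, 7, 8. Place at column 8.
Row 3: attacked by (1,4)→{2,4,6}; (2,8)→{7,8}; (5,6)→{4,6,8}. Safe: 1, 3, 5. Place at column 1.
Row 4: attacked by (1,4)→{1,4,7}; (2,8)→{6,8}; (3,1)→{1,2}; (5,6)→{5,6,7}. Safe: 3. Place at column 3.
Row 6: attacked by (1,4)→{4}; (2,8)→{4,8}; (3,1)→{1,4}; (4,3)→{1,3,5}; (5,6)→{5,6,7}. Safe: 2. Place at column 2.
Row 7: attacked by (1,4)→{4}; (2,8)→{3,8}; (3,1)→{1,5}; (4,3)→{3,6}; (5,6)→{4,6,8}; (6,2)→{1,2,3}. Safe: 7. Place at column 7.
Row 8: attacked by (1,4)→{4}; (2,8)→{2,8}; (3,1)→{1,6}; (4,3)→{3,7}; (5,6)→{3,6}; (6,2)→{2,4}; (7,7)→{6,7,8}. Safe: 5. Place at column 5.
Columns [4, 8, 1, 3, 6, 2, 7, 5], r−c [-3, -6, 2, 1, -1, 4, 0, 3], r+c [5, 10, 4, 7, 11, 8, 14, 13] are all distinct, so no two queens attack.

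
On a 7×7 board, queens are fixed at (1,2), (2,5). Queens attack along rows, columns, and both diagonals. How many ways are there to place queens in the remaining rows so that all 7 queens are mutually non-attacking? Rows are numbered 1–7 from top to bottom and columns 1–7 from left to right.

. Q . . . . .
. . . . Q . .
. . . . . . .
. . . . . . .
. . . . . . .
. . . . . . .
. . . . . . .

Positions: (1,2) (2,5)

Branch on row 3: col 1 → 1; col 3 → 1; col 7 → 1.
Sum: 1 + 1 + 1 = 3.

3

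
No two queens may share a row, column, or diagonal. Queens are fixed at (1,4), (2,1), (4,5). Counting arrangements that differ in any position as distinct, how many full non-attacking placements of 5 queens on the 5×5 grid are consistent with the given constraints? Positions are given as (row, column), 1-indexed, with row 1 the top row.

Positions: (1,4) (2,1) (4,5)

Branch on row 3: col 3 → 1.
Sum: 1 = 1.

1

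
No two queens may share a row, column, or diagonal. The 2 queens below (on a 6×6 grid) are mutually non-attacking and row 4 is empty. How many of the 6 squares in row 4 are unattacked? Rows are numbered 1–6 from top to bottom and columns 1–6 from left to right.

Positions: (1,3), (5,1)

2

(1,3) attacks row 4 at column 3 and diagonals 6.
(5,1) attacks row 4 at column 1 and diagonals 2.
Attacked columns: {1, 2, 3, 6}. Safe: {4, 5}.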